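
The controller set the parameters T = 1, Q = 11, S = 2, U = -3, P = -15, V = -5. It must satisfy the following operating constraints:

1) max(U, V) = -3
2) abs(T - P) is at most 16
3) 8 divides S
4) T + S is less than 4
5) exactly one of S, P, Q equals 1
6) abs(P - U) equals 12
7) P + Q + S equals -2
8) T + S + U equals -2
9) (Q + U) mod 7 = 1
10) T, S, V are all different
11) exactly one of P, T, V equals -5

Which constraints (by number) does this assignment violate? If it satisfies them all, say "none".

1) max(-3, -5) = -3  yes
2) abs(1 - (-15)) = 16; 16 ≤ 16  yes
3) 2 = 8*0 + 2, so 8 does not divide 2  no
4) T + S = 1 + 2 = 3; 3 < 4  yes
5) S=2, P=-15, Q=11; 0 of them equal 1, not exactly one  no
6) abs(-15 - (-3)) = 12  yes
7) P + Q + S = -15 + 11 + 2 = -2  yes
8) T + S + U = 1 + 2 + (-3) = 0, not -2  no
9) Q + U = 8; 8 mod 7 = 1  yes
10) values 1, 2, -5 are pairwise distinct  yes
11) P=-15, T=1, V=-5; 1 of them equals -5  yes

Violated: 3, 5, 8.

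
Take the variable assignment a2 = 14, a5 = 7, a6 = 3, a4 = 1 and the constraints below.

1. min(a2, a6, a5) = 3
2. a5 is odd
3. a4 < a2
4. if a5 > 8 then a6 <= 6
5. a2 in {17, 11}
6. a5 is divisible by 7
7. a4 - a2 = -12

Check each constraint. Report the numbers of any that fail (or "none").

1. min(14, 3, 7) = 3  OK
2. a5 = 7 is odd  OK
3. a4 = 1, a2 = 14; 1 < 14  OK
4. a5 = 7, not > 8; antecedent false, conditional vacuously true  OK
5. a2 = 14 is not in {17, 11}  FAIL
6. 7 / 7 = 1, so 7 divides 7  OK
7. a4 - a2 = 1 - 14 = -13, not -12  FAIL

Constraints 5, 7 do not hold.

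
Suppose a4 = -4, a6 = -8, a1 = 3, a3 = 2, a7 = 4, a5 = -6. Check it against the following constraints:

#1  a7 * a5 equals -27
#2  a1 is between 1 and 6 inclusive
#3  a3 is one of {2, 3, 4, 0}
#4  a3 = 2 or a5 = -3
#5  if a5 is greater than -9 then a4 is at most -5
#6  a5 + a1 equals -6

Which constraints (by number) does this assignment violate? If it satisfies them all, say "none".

No — constraints 1, 5, 6 are not satisfied.

#1 a7 * a5 = 4 * (-6) = -24, not -27  ✘
#2 a1 = 3 lies in [1, 6]  ✔
#3 a3 = 2 is in {2, 3, 4, 0}  ✔
#4 a3 = 2 = 2 (first disjunct)  ✔
#5 a5 = -6 > -9, so we need a4 ≤ -5; but a4 = -4 > -5  ✘
#6 a5 + a1 = -6 + 3 = -3, not -6  ✘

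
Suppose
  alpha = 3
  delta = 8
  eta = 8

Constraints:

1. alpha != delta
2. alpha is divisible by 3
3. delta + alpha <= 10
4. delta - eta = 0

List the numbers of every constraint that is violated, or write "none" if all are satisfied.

1. alpha = 3, delta = 8; distinct — satisfied.
2. 3 / 3 = 1, so 3 divides 3 — satisfied.
3. delta + alpha = 8 + 3 = 11; 11 > 10, bound 10 not met — violated.
4. delta - eta = 8 - 8 = 0 — satisfied.

Violated: 3.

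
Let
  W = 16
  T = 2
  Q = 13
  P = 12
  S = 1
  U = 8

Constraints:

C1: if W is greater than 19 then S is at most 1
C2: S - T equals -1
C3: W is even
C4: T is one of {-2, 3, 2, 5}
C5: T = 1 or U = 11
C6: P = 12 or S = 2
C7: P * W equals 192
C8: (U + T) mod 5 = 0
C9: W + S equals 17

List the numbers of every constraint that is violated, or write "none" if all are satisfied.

The assignment fails constraint 5.

C1: W = 16, not > 19; antecedent false, conditional vacuously true — holds.
C2: S - T = 1 - 2 = -1 — holds.
C3: W = 16 is even — holds.
C4: T = 2 is in {-2, 3, 2, 5} — holds.
C5: T = 2 ≠ 1 and U = 8 ≠ 11; both disjuncts false — fails.
C6: P = 12 = 12 (first disjunct) — holds.
C7: P * W = 12 * 16 = 192 — holds.
C8: U + T = 10; 10 mod 5 = 0 — holds.
C9: W + S = 16 + 1 = 17 — holds.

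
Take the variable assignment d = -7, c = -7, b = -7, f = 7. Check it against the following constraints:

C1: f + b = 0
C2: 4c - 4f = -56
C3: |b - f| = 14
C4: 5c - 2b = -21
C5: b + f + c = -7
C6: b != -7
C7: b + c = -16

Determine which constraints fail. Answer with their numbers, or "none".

C1: f + b = 7 + (-7) = 0  true
C2: 4c - 4f = 4(-7) - 4(7) = -56  true
C3: |-7 - 7| = 14  true
C4: 5c - 2b = 5(-7) - 2(-7) = -21  true
C5: b + f + c = -7 + 7 + (-7) = -7  true
C6: b = -7, but -7 is required to differ  false
C7: b + c = -7 + (-7) = -14, not -16  false

The assignment fails constraints 6, 7.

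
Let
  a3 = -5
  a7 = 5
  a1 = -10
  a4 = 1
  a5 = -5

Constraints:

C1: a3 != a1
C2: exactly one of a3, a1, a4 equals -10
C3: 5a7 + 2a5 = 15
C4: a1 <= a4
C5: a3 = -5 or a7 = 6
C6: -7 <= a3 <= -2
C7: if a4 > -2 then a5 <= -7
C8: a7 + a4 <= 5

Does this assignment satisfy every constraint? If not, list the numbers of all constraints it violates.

C1: a3 = -5, a1 = -10; distinct  yes
C2: a3=-5, a1=-10, a4=1; 1 of them equals -10  yes
C3: 5a7 + 2a5 = 5(5) + 2(-5) = 15  yes
C4: a1 = -10, a4 = 1; -10 ≤ 1  yes
C5: a3 = -5 = -5 (first disjunct)  yes
C6: a3 = -5 lies in [-7, -2]  yes
C7: a4 = 1 > -2, so we need a5 ≤ -7; but a5 = -5 > -7  no
C8: a7 + a4 = 5 + 1 = 6; 6 > 5, bound 5 not met  no

No — constraints 7 and 8 are not satisfied.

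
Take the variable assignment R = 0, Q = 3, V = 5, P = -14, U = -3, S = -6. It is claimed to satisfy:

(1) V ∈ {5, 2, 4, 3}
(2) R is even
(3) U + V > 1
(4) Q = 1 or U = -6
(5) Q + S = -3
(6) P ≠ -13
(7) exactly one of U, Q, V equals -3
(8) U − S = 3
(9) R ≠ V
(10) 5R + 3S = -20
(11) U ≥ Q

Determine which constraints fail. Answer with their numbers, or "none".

(1) V = 5 is in {5, 2, 4, 3} — holds.
(2) R = 0 is even — holds.
(3) U + V = -3 + 5 = 2; 2 > 1 — holds.
(4) Q = 3 ≠ 1 and U = -3 ≠ -6; both disjuncts false — does not hold.
(5) Q + S = 3 + (-6) = -3 — holds.
(6) P = -14, and -14 ≠ -13 — holds.
(7) U=-3, Q=3, V=5; 1 of them equals -3 — holds.
(8) U − S = -3 − (-6) = 3 — holds.
(9) R = 0, V = 5; distinct — holds.
(10) 5R + 3S = 5(0) + 3(-6) = -18, not -20 — does not hold.
(11) U = -3, Q = 3; -3 < 3 (want ≥) — does not hold.

Violated: 4, 10, and 11.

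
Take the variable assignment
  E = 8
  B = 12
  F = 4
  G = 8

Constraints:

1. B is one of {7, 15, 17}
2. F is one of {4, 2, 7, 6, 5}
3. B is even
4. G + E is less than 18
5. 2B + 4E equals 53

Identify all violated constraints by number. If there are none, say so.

No — constraints 1 and 5 are not satisfied.

1. B = 12 is not in {7, 15, 17} — does not hold.
2. F = 4 is in {4, 2, 7, 6, 5} — holds.
3. B = 12 is even — holds.
4. G + E = 8 + 8 = 16; 16 < 18 — holds.
5. 2B + 4E = 2(12) + 4(8) = 56, not 53 — does not hold.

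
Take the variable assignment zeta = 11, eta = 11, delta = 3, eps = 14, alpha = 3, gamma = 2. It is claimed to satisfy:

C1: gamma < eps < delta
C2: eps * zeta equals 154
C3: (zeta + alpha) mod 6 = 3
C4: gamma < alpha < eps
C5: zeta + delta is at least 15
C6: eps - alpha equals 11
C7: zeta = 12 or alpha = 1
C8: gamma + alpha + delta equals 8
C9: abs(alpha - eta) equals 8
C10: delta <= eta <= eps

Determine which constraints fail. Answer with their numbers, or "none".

C1: values 2, 14, 3; eps = 14 is not < delta = 3 — does not hold.
C2: eps * zeta = 14 * 11 = 154 — holds.
C3: zeta + alpha = 14; 14 mod 6 = 2, not 3 — does not hold.
C4: values 2 < 3 < 14 — holds.
C5: zeta + delta = 11 + 3 = 14; 14 < 15, bound 15 not met — does not hold.
C6: eps - alpha = 14 - 3 = 11 — holds.
C7: zeta = 11 ≠ 12 and alpha = 3 ≠ 1; both disjuncts false — does not hold.
C8: gamma + alpha + delta = 2 + 3 + 3 = 8 — holds.
C9: abs(3 - 11) = 8 — holds.
C10: values 3 <= 11 <= 14 — holds.

No — constraints 1, 3, 5, 7 are not satisfied.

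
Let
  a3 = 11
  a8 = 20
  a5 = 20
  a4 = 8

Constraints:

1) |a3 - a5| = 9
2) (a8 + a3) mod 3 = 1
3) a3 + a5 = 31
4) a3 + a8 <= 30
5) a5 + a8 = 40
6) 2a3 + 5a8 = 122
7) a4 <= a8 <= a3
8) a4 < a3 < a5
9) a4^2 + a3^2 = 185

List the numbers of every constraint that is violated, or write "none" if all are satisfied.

Constraints 4, 7 do not hold.

1) |11 - 20| = 9  yes
2) a8 + a3 = 31; 31 mod 3 = 1  yes
3) a3 + a5 = 11 + 20 = 31  yes
4) a3 + a8 = 11 + 20 = 31; 31 > 30, bound 30 not met  no
5) a5 + a8 = 20 + 20 = 40  yes
6) 2a3 + 5a8 = 2(11) + 5(20) = 122  yes
7) values 8, 20, 11; a8 = 20 is not <= a3 = 11  no
8) values 8 < 11 < 20  yes
9) a4^2 + a3^2 = 8^2 + 11^2 = 64 + 121 = 185  yes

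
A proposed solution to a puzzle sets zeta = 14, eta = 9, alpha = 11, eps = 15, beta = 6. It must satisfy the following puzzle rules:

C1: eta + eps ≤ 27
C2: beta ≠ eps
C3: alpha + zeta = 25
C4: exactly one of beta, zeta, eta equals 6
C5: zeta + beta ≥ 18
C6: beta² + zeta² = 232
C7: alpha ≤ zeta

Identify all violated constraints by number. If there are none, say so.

Yes — all constraints hold.

C1: eta + eps = 9 + 15 = 24; 24 ≤ 27 — holds.
C2: beta = 6, eps = 15; distinct — holds.
C3: alpha + zeta = 11 + 14 = 25 — holds.
C4: beta=6, zeta=14, eta=9; 1 of them equals 6 — holds.
C5: zeta + beta = 14 + 6 = 20; 20 ≥ 18 — holds.
C6: beta² + zeta² = 6² + 14² = 36 + 196 = 232 — holds.
C7: alpha = 11, zeta = 14; 11 ≤ 14 — holds.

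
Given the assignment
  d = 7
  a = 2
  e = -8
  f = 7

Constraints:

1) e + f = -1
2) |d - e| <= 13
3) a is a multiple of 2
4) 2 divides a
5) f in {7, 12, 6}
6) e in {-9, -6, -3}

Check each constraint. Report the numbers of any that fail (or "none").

The assignment fails constraints 2 and 6.

1) e + f = -8 + 7 = -1  ✓
2) |7 - (-8)| = 15; 15 > 13, exceeds bound 13  ✗
3) 2 / 2 = 1, so 2 divides 2  ✓
4) 2 / 2 = 1, so 2 divides 2  ✓
5) f = 7 is in {7, 12, 6}  ✓
6) e = -8 is not in {-9, -6, -3}  ✗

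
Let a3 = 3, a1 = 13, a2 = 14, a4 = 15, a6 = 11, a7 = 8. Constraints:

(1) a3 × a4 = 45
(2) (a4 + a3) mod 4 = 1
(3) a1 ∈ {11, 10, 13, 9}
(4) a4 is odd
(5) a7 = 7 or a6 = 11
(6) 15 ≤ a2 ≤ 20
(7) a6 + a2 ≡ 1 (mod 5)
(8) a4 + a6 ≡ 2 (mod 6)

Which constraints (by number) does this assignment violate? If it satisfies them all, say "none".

(1) a3 × a4 = 3 × 15 = 45 — OK.
(2) a4 + a3 = 18; 18 mod 4 = 2, not 1 — violated.
(3) a1 = 13 is in {11, 10, 13, 9} — OK.
(4) a4 = 15 is odd — OK.
(5) a7 = 8 ≠ 7, but a6 = 11 = 11 (second disjunct) — OK.
(6) a2 = 14 is outside [15, 20] — violated.
(7) a6 + a2 = 25; 25 mod 5 = 0, not 1 — violated.
(8) a4 + a6 = 26; 26 mod 6 = 2 — OK.

Violated: 2, 6, and 7.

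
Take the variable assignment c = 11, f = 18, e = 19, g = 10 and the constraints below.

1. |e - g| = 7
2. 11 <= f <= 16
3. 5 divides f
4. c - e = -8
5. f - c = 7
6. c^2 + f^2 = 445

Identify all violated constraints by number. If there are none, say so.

The assignment fails constraints 1, 2, and 3.

1. |19 - 10| = 9, not 7  false
2. f = 18 is outside [11, 16]  false
3. 18 = 5*3 + 3, so 5 does not divide 18  false
4. c - e = 11 - 19 = -8  true
5. f - c = 18 - 11 = 7  true
6. c^2 + f^2 = 11^2 + 18^2 = 121 + 324 = 445  true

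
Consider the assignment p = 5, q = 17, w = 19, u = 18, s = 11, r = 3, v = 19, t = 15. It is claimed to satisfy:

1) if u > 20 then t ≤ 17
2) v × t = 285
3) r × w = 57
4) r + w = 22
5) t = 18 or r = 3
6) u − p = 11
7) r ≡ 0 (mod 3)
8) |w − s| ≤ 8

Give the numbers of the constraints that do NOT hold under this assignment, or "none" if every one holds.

The assignment fails constraint 6.

1) u = 18, not > 20; antecedent false, conditional vacuously true  ✔
2) v × t = 19 × 15 = 285  ✔
3) r × w = 3 × 19 = 57  ✔
4) r + w = 3 + 19 = 22  ✔
5) t = 15 ≠ 18, but r = 3 = 3 (second disjunct)  ✔
6) u − p = 18 − 5 = 13, not 11  ✘
7) 3 mod 3 = 0  ✔
8) |19 − 11| = 8; 8 ≤ 8  ✔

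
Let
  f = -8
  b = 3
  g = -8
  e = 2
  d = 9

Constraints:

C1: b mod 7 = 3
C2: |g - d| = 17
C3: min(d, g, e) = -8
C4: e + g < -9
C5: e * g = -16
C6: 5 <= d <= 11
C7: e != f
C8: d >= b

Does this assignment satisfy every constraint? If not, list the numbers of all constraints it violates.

C1: 3 mod 7 = 3 — holds.
C2: |-8 - 9| = 17 — holds.
C3: min(9, -8, 2) = -8 — holds.
C4: e + g = 2 + (-8) = -6; -6 ≥ -9, bound -9 not met — fails.
C5: e * g = 2 * (-8) = -16 — holds.
C6: d = 9 lies in [5, 11] — holds.
C7: e = 2, f = -8; distinct — holds.
C8: d = 9, b = 3; 9 ≥ 3 — holds.

Constraint 4 is violated.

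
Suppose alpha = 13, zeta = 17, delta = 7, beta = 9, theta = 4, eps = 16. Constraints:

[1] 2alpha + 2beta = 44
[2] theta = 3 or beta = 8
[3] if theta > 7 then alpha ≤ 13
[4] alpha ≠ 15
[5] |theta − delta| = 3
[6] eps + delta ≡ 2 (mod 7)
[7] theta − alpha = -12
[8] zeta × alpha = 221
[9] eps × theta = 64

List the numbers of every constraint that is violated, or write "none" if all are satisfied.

[1] 2alpha + 2beta = 2(13) + 2(9) = 44  yes
[2] theta = 4 ≠ 3 and beta = 9 ≠ 8; both disjuncts false  no
[3] theta = 4, not > 7; antecedent false, conditional vacuously true  yes
[4] alpha = 13, and 13 ≠ 15  yes
[5] |4 − 7| = 3  yes
[6] eps + delta = 23; 23 mod 7 = 2  yes
[7] theta − alpha = 4 − 13 = -9, not -12  no
[8] zeta × alpha = 17 × 13 = 221  yes
[9] eps × theta = 16 × 4 = 64  yes

Constraints 2 and 7 do not hold.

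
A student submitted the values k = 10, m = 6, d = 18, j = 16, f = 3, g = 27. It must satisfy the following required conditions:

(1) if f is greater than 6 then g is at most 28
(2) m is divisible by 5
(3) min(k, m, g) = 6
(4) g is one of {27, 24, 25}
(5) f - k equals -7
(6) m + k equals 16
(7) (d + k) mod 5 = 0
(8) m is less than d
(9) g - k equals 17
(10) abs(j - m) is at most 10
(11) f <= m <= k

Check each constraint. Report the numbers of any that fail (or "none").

Constraints 2 and 7 are violated.

(1) f = 3, not > 6; antecedent false, conditional vacuously true  OK
(2) 6 = 5*1 + 1, so 5 does not divide 6  FAIL
(3) min(10, 6, 27) = 6  OK
(4) g = 27 is in {27, 24, 25}  OK
(5) f - k = 3 - 10 = -7  OK
(6) m + k = 6 + 10 = 16  OK
(7) d + k = 28; 28 mod 5 = 3, not 0  FAIL
(8) m = 6, d = 18; 6 < 18  OK
(9) g - k = 27 - 10 = 17  OK
(10) abs(16 - 6) = 10; 10 ≤ 10  OK
(11) values 3 <= 6 <= 10  OK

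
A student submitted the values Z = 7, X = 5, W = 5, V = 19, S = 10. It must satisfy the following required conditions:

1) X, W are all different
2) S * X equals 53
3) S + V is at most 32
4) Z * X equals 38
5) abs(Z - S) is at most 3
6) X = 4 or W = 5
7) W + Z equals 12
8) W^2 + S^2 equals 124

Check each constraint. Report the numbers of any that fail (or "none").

Constraints 1, 2, 4, and 8 do not hold.

1) X = W = 5, not all different — does not hold.
2) S * X = 10 * 5 = 50, not 53 — does not hold.
3) S + V = 10 + 19 = 29; 29 ≤ 32 — holds.
4) Z * X = 7 * 5 = 35, not 38 — does not hold.
5) abs(7 - 10) = 3; 3 ≤ 3 — holds.
6) X = 5 ≠ 4, but W = 5 = 5 (second disjunct) — holds.
7) W + Z = 5 + 7 = 12 — holds.
8) W^2 + S^2 = 5^2 + 10^2 = 25 + 100 = 125, not 124 — does not hold.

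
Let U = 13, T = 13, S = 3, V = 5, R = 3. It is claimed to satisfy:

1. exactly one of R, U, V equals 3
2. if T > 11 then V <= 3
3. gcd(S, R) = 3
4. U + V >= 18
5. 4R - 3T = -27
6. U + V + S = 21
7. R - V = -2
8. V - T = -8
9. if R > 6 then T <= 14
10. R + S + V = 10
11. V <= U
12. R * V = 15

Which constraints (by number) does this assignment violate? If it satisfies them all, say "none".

1. R=3, U=13, V=5; 1 of them equals 3  yes
2. T = 13 > 11, so we need V ≤ 3; but V = 5 > 3  no
3. gcd(3, 3) = 3  yes
4. U + V = 13 + 5 = 18; 18 ≥ 18  yes
5. 4R - 3T = 4(3) - 3(13) = -27  yes
6. U + V + S = 13 + 5 + 3 = 21  yes
7. R - V = 3 - 5 = -2  yes
8. V - T = 5 - 13 = -8  yes
9. R = 3, not > 6; antecedent false, conditional vacuously true  yes
10. R + S + V = 3 + 3 + 5 = 11, not 10  no
11. V = 5, U = 13; 5 ≤ 13  yes
12. R * V = 3 * 5 = 15  yes

Constraints 2 and 10 do not hold.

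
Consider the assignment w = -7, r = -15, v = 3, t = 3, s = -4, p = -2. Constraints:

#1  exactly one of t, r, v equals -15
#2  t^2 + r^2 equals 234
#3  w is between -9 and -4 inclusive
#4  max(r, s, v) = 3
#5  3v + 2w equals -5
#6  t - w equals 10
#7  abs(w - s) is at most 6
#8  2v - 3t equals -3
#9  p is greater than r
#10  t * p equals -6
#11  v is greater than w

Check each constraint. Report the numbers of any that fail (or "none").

No violations.

#1 t=3, r=-15, v=3; 1 of them equals -15 — holds.
#2 t^2 + r^2 = 3^2 + (-15)^2 = 9 + 225 = 234 — holds.
#3 w = -7 lies in [-9, -4] — holds.
#4 max(-15, -4, 3) = 3 — holds.
#5 3v + 2w = 3(3) + 2(-7) = -5 — holds.
#6 t - w = 3 - (-7) = 10 — holds.
#7 abs(-7 - (-4)) = 3; 3 ≤ 6 — holds.
#8 2v - 3t = 2(3) - 3(3) = -3 — holds.
#9 p = -2, r = -15; -2 > -15 — holds.
#10 t * p = 3 * (-2) = -6 — holds.
#11 v = 3, w = -7; 3 > -7 — holds.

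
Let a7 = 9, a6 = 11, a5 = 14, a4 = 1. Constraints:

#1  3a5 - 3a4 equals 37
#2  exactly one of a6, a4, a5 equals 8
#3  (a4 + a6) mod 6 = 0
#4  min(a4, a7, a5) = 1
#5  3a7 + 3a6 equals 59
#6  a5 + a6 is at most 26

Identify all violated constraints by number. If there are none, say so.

Violated: 1, 2, and 5.

#1 3a5 - 3a4 = 3(14) - 3(1) = 39, not 37 — violated.
#2 a6=11, a4=1, a5=14; 0 of them equal 8, not exactly one — violated.
#3 a4 + a6 = 12; 12 mod 6 = 0 — OK.
#4 min(1, 9, 14) = 1 — OK.
#5 3a7 + 3a6 = 3(9) + 3(11) = 60, not 59 — violated.
#6 a5 + a6 = 14 + 11 = 25; 25 ≤ 26 — OK.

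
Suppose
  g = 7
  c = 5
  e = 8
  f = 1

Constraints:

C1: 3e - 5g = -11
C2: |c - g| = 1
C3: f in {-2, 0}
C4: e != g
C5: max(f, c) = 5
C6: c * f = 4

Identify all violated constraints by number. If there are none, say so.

The assignment fails constraints 2, 3, 6.

C1: 3e - 5g = 3(8) - 5(7) = -11 — holds.
C2: |5 - 7| = 2, not 1 — does not hold.
C3: f = 1 is not in {-2, 0} — does not hold.
C4: e = 8, g = 7; distinct — holds.
C5: max(1, 5) = 5 — holds.
C6: c * f = 5 * 1 = 5, not 4 — does not hold.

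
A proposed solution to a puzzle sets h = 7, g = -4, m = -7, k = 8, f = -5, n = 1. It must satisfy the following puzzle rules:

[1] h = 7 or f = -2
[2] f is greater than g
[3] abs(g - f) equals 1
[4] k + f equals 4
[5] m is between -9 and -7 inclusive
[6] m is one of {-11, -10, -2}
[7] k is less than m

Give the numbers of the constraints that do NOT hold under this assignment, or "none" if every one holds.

[1] h = 7 = 7 (first disjunct) — OK.
[2] f = -5, g = -4; -5 ≤ -4 (want >) — violated.
[3] abs(-4 - (-5)) = 1 — OK.
[4] k + f = 8 + (-5) = 3, not 4 — violated.
[5] m = -7 lies in [-9, -7] — OK.
[6] m = -7 is not in {-11, -10, -2} — violated.
[7] k = 8, m = -7; 8 ≥ -7 (want <) — violated.

Violated: 2, 4, 6, and 7.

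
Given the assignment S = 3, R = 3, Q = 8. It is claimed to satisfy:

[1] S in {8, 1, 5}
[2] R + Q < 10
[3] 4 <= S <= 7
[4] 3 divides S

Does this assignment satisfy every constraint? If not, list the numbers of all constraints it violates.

[1] S = 3 is not in {8, 1, 5} — violated.
[2] R + Q = 3 + 8 = 11; 11 ≥ 10, bound 10 not met — violated.
[3] S = 3 is outside [4, 7] — violated.
[4] 3 / 3 = 1, so 3 divides 3 — OK.

Constraints 1, 2, 3 are violated.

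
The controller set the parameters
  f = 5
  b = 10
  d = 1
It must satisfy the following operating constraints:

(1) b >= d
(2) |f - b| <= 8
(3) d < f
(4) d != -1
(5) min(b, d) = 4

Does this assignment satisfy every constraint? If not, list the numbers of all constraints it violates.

(1) b = 10, d = 1; 10 ≥ 1  OK
(2) |5 - 10| = 5; 5 ≤ 8  OK
(3) d = 1, f = 5; 1 < 5  OK
(4) d = 1, and 1 ≠ -1  OK
(5) min(10, 1) = 1, not 4  FAIL

The assignment fails constraint 5.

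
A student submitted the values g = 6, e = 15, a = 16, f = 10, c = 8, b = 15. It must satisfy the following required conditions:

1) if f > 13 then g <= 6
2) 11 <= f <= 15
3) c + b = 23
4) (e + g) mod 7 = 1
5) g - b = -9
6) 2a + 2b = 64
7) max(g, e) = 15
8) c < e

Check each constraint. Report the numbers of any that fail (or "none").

Violated: 2, 4, and 6.

1) f = 10, not > 13; antecedent false, conditional vacuously true  ✔
2) f = 10 is outside [11, 15]  ✘
3) c + b = 8 + 15 = 23  ✔
4) e + g = 21; 21 mod 7 = 0, not 1  ✘
5) g - b = 6 - 15 = -9  ✔
6) 2a + 2b = 2(16) + 2(15) = 62, not 64  ✘
7) max(6, 15) = 15  ✔
8) c = 8, e = 15; 8 < 15  ✔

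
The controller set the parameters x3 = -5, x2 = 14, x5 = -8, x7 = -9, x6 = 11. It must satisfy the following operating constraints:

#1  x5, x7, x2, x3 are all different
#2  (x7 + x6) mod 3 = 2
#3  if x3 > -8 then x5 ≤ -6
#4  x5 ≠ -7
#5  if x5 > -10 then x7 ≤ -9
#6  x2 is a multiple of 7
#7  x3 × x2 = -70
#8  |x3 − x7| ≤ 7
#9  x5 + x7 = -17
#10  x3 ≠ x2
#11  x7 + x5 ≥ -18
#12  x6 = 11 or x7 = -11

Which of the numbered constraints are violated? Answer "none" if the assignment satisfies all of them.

#1 values -8, -9, 14, -5 are pairwise distinct  true
#2 x7 + x6 = 2; 2 mod 3 = 2  true
#3 x3 = -5 > -8, so we need x5 ≤ -6; x5 = -8 ≤ -6  true
#4 x5 = -8, and -8 ≠ -7  true
#5 x5 = -8 > -10, so we need x7 ≤ -9; x7 = -9 ≤ -9  true
#6 14 / 7 = 2, so 7 divides 14  true
#7 x3 × x2 = -5 × 14 = -70  true
#8 |-5 − (-9)| = 4; 4 ≤ 7  true
#9 x5 + x7 = -8 + (-9) = -17  true
#10 x3 = -5, x2 = 14; distinct  true
#11 x7 + x5 = -9 + (-8) = -17; -17 ≥ -18  true
#12 x6 = 11 = 11 (first disjunct)  true

The assignment satisfies every constraint.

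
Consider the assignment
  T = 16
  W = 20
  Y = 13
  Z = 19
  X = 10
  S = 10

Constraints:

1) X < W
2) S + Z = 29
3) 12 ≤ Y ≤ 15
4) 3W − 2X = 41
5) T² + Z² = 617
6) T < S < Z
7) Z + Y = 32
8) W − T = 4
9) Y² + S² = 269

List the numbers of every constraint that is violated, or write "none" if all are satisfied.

Constraints 4 and 6 are violated.

1) X = 10, W = 20; 10 < 20 — holds.
2) S + Z = 10 + 19 = 29 — holds.
3) Y = 13 lies in [12, 15] — holds.
4) 3W − 2X = 3(20) − 2(10) = 40, not 41 — fails.
5) T² + Z² = 16² + 19² = 256 + 361 = 617 — holds.
6) values 16, 10, 19; T = 16 is not < S = 10 — fails.
7) Z + Y = 19 + 13 = 32 — holds.
8) W − T = 20 − 16 = 4 — holds.
9) Y² + S² = 13² + 10² = 169 + 100 = 269 — holds.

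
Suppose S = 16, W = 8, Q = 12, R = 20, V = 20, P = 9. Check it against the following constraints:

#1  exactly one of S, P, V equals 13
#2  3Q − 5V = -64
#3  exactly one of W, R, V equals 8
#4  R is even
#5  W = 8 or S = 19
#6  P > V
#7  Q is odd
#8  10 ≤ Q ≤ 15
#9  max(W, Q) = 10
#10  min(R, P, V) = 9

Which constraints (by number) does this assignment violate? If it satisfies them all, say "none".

#1 S=16, P=9, V=20; 0 of them equal 13, not exactly one  fails
#2 3Q − 5V = 3(12) − 5(20) = -64  holds
#3 W=8, R=20, V=20; 1 of them equals 8  holds
#4 R = 20 is even  holds
#5 W = 8 = 8 (first disjunct)  holds
#6 P = 9, V = 20; 9 ≤ 20 (want >)  fails
#7 Q = 12 is even  fails
#8 Q = 12 lies in [10, 15]  holds
#9 max(8, 12) = 12, not 10  fails
#10 min(20, 9, 20) = 9  holds

No — constraints 1, 6, 7, and 9 are not satisfied.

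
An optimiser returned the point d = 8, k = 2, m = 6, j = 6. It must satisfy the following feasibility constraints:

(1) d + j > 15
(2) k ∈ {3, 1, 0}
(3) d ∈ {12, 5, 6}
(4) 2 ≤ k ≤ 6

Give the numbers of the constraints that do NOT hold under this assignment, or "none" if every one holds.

(1) d + j = 8 + 6 = 14; 14 ≤ 15, bound 15 not met  FAIL
(2) k = 2 is not in {3, 1, 0}  FAIL
(3) d = 8 is not in {12, 5, 6}  FAIL
(4) k = 2 lies in [2, 6]  OK

Constraints 1, 2, and 3 do not hold.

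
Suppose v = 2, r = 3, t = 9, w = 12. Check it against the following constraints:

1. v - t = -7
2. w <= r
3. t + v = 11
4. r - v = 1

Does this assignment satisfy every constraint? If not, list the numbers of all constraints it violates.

No — constraint 2 is not satisfied.

1. v - t = 2 - 9 = -7 — holds.
2. w = 12, r = 3; 12 > 3 (want ≤) — does not hold.
3. t + v = 9 + 2 = 11 — holds.
4. r - v = 3 - 2 = 1 — holds.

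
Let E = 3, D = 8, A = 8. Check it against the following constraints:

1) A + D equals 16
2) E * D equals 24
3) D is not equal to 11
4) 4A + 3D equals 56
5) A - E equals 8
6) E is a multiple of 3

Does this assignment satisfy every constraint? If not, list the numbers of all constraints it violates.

Constraint 5 is violated.

1) A + D = 8 + 8 = 16 — OK.
2) E * D = 3 * 8 = 24 — OK.
3) D = 8, and 8 ≠ 11 — OK.
4) 4A + 3D = 4(8) + 3(8) = 56 — OK.
5) A - E = 8 - 3 = 5, not 8 — violated.
6) 3 / 3 = 1, so 3 divides 3 — OK.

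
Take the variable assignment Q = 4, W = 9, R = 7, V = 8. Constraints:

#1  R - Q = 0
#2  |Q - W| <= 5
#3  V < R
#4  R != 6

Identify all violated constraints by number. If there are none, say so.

#1 R - Q = 7 - 4 = 3, not 0 — violated.
#2 |4 - 9| = 5; 5 ≤ 5 — satisfied.
#3 V = 8, R = 7; 8 ≥ 7 (want <) — violated.
#4 R = 7, and 7 ≠ 6 — satisfied.

Constraints 1 and 3 do not hold.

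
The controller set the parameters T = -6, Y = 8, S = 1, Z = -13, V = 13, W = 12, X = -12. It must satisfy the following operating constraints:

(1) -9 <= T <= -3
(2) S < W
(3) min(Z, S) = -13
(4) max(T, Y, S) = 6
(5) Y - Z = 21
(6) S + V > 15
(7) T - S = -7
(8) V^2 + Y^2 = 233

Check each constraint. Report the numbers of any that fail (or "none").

Constraints 4 and 6 are violated.

(1) T = -6 lies in [-9, -3]  ✔
(2) S = 1, W = 12; 1 < 12  ✔
(3) min(-13, 1) = -13  ✔
(4) max(-6, 8, 1) = 8, not 6  ✘
(5) Y - Z = 8 - (-13) = 21  ✔
(6) S + V = 1 + 13 = 14; 14 ≤ 15, bound 15 not met  ✘
(7) T - S = -6 - 1 = -7  ✔
(8) V^2 + Y^2 = 13^2 + 8^2 = 169 + 64 = 233  ✔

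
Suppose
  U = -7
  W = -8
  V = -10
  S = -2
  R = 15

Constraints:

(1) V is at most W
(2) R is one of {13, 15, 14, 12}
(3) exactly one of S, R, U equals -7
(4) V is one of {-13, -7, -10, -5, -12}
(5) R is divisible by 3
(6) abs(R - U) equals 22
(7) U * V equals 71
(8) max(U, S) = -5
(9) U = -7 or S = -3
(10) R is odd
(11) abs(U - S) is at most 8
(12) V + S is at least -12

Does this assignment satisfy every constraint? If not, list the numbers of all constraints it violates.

Constraints 7 and 8 are violated.

(1) V = -10, W = -8; -10 ≤ -8  OK
(2) R = 15 is in {13, 15, 14, 12}  OK
(3) S=-2, R=15, U=-7; 1 of them equals -7  OK
(4) V = -10 is in {-13, -7, -10, -5, -12}  OK
(5) 15 / 3 = 5, so 3 divides 15  OK
(6) abs(15 - (-7)) = 22  OK
(7) U * V = -7 * (-10) = 70, not 71  FAIL
(8) max(-7, -2) = -2, not -5  FAIL
(9) U = -7 = -7 (first disjunct)  OK
(10) R = 15 is odd  OK
(11) abs(-7 - (-2)) = 5; 5 ≤ 8  OK
(12) V + S = -10 + (-2) = -12; -12 ≥ -12  OK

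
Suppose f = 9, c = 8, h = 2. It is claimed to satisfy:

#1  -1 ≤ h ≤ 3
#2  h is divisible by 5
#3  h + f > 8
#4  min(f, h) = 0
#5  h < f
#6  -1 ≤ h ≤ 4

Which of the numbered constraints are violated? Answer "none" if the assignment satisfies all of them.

Constraints 2 and 4 are violated.

#1 h = 2 lies in [-1, 3]  true
#2 2 = 5×0 + 2, so 5 does not divide 2  false
#3 h + f = 2 + 9 = 11; 11 > 8  true
#4 min(9, 2) = 2, not 0  false
#5 h = 2, f = 9; 2 < 9  true
#6 h = 2 lies in [-1, 4]  true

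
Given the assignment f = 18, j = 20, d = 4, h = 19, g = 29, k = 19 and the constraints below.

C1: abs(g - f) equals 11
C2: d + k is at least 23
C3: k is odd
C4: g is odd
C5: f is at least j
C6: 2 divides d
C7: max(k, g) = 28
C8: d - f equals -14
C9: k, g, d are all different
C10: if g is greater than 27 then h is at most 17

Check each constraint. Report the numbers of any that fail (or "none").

C1: abs(29 - 18) = 11  holds
C2: d + k = 4 + 19 = 23; 23 ≥ 23  holds
C3: k = 19 is odd  holds
C4: g = 29 is odd  holds
C5: f = 18, j = 20; 18 < 20 (want ≥)  fails
C6: 4 / 2 = 2, so 2 divides 4  holds
C7: max(19, 29) = 29, not 28  fails
C8: d - f = 4 - 18 = -14  holds
C9: values 19, 29, 4 are pairwise distinct  holds
C10: g = 29 > 27, so we need h ≤ 17; but h = 19 > 17  fails

Constraints 5, 7, and 10 are violated.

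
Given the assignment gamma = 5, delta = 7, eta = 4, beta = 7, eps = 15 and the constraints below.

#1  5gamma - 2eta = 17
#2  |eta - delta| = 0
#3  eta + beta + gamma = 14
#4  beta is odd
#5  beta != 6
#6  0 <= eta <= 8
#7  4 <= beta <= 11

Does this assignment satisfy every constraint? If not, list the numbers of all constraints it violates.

The assignment fails constraints 2 and 3.

#1 5gamma - 2eta = 5(5) - 2(4) = 17 — holds.
#2 |4 - 7| = 3, not 0 — does not hold.
#3 eta + beta + gamma = 4 + 7 + 5 = 16, not 14 — does not hold.
#4 beta = 7 is odd — holds.
#5 beta = 7, and 7 ≠ 6 — holds.
#6 eta = 4 lies in [0, 8] — holds.
#7 beta = 7 lies in [4, 11] — holds.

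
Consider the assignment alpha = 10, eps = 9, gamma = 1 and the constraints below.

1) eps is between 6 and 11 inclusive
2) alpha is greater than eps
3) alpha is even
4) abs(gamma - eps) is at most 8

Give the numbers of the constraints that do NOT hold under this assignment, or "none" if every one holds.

No violations.

1) eps = 9 lies in [6, 11]  ✔
2) alpha = 10, eps = 9; 10 > 9  ✔
3) alpha = 10 is even  ✔
4) abs(1 - 9) = 8; 8 ≤ 8  ✔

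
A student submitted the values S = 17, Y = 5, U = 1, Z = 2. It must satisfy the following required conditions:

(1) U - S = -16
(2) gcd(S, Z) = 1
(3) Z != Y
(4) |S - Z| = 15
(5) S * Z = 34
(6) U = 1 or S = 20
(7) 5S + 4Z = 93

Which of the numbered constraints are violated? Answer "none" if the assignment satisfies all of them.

(1) U - S = 1 - 17 = -16 — satisfied.
(2) gcd(17, 2) = 1 — satisfied.
(3) Z = 2, Y = 5; distinct — satisfied.
(4) |17 - 2| = 15 — satisfied.
(5) S * Z = 17 * 2 = 34 — satisfied.
(6) U = 1 = 1 (first disjunct) — satisfied.
(7) 5S + 4Z = 5(17) + 4(2) = 93 — satisfied.

None — every constraint holds.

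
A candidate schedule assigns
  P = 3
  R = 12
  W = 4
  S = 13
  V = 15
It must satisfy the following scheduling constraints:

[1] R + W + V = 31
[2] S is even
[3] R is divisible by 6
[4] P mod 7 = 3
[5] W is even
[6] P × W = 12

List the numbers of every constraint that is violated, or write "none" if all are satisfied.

Violated: 2.

[1] R + W + V = 12 + 4 + 15 = 31  OK
[2] S = 13 is odd  FAIL
[3] 12 / 6 = 2, so 6 divides 12  OK
[4] 3 mod 7 = 3  OK
[5] W = 4 is even  OK
[6] P × W = 3 × 4 = 12  OK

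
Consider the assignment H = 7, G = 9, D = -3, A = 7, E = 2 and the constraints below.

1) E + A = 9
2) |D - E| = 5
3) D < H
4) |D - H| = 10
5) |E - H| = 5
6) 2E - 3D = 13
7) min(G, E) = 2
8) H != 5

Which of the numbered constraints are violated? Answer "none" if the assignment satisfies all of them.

1) E + A = 2 + 7 = 9  ✔
2) |-3 - 2| = 5  ✔
3) D = -3, H = 7; -3 < 7  ✔
4) |-3 - 7| = 10  ✔
5) |2 - 7| = 5  ✔
6) 2E - 3D = 2(2) - 3(-3) = 13  ✔
7) min(9, 2) = 2  ✔
8) H = 7, and 7 ≠ 5  ✔

Yes — all constraints hold.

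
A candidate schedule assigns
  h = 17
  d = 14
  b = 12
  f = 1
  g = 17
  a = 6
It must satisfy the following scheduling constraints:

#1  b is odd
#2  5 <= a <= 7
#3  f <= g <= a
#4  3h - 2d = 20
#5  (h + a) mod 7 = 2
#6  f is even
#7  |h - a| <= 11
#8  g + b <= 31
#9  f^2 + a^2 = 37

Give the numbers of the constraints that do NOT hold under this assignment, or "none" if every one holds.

#1 b = 12 is even  ✗
#2 a = 6 lies in [5, 7]  ✓
#3 values 1, 17, 6; g = 17 is not <= a = 6  ✗
#4 3h - 2d = 3(17) - 2(14) = 23, not 20  ✗
#5 h + a = 23; 23 mod 7 = 2  ✓
#6 f = 1 is odd  ✗
#7 |17 - 6| = 11; 11 ≤ 11  ✓
#8 g + b = 17 + 12 = 29; 29 ≤ 31  ✓
#9 f^2 + a^2 = 1^2 + 6^2 = 1 + 36 = 37  ✓

Constraints 1, 3, 4, and 6 do not hold.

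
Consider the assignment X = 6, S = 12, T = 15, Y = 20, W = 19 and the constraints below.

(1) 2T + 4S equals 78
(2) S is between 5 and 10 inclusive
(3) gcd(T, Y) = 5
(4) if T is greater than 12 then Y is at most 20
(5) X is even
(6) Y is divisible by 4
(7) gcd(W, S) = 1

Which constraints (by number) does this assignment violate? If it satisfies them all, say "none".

Violated: 2.

(1) 2T + 4S = 2(15) + 4(12) = 78  OK
(2) S = 12 is outside [5, 10]  FAIL
(3) gcd(15, 20) = 5  OK
(4) T = 15 > 12, so we need Y ≤ 20; Y = 20 ≤ 20  OK
(5) X = 6 is even  OK
(6) 20 / 4 = 5, so 4 divides 20  OK
(7) gcd(19, 12) = 1  OK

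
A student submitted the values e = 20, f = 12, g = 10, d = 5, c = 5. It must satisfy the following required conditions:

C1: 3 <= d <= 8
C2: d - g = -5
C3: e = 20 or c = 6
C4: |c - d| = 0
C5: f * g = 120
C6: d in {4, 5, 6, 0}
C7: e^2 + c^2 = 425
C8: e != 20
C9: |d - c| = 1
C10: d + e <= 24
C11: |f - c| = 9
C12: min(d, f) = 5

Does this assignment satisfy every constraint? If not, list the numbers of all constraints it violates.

C1: d = 5 lies in [3, 8]  yes
C2: d - g = 5 - 10 = -5  yes
C3: e = 20 = 20 (first disjunct)  yes
C4: |5 - 5| = 0  yes
C5: f * g = 12 * 10 = 120  yes
C6: d = 5 is in {4, 5, 6, 0}  yes
C7: e^2 + c^2 = 20^2 + 5^2 = 400 + 25 = 425  yes
C8: e = 20, but 20 is required to differ  no
C9: |5 - 5| = 0, not 1  no
C10: d + e = 5 + 20 = 25; 25 > 24, bound 24 not met  no
C11: |12 - 5| = 7, not 9  no
C12: min(5, 12) = 5  yes

Violated: 8, 9, 10, and 11.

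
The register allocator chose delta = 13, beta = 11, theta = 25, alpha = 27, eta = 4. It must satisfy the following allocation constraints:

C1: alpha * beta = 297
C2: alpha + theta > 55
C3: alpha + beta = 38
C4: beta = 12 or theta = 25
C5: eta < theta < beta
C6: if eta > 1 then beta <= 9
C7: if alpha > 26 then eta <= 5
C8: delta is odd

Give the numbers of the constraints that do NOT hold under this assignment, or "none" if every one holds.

The assignment fails constraints 2, 5, 6.

C1: alpha * beta = 27 * 11 = 297  true
C2: alpha + theta = 27 + 25 = 52; 52 ≤ 55, bound 55 not met  false
C3: alpha + beta = 27 + 11 = 38  true
C4: beta = 11 ≠ 12, but theta = 25 = 25 (second disjunct)  true
C5: values 4, 25, 11; theta = 25 is not < beta = 11  false
C6: eta = 4 > 1, so we need beta ≤ 9; but beta = 11 > 9  false
C7: alpha = 27 > 26, so we need eta ≤ 5; eta = 4 ≤ 5  true
C8: delta = 13 is odd  true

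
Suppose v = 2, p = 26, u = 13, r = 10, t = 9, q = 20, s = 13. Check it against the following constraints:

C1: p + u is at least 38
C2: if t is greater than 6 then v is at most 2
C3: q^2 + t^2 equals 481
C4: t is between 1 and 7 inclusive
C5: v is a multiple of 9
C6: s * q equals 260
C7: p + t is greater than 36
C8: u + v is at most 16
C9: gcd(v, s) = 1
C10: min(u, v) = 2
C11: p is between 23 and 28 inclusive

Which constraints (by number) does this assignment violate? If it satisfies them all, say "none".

C1: p + u = 26 + 13 = 39; 39 ≥ 38 — OK.
C2: t = 9 > 6, so we need v ≤ 2; v = 2 ≤ 2 — OK.
C3: q^2 + t^2 = 20^2 + 9^2 = 400 + 81 = 481 — OK.
C4: t = 9 is outside [1, 7] — violated.
C5: 2 = 9*0 + 2, so 9 does not divide 2 — violated.
C6: s * q = 13 * 20 = 260 — OK.
C7: p + t = 26 + 9 = 35; 35 ≤ 36, bound 36 not met — violated.
C8: u + v = 13 + 2 = 15; 15 ≤ 16 — OK.
C9: gcd(2, 13) = 1 — OK.
C10: min(13, 2) = 2 — OK.
C11: p = 26 lies in [23, 28] — OK.

The assignment fails constraints 4, 5, and 7.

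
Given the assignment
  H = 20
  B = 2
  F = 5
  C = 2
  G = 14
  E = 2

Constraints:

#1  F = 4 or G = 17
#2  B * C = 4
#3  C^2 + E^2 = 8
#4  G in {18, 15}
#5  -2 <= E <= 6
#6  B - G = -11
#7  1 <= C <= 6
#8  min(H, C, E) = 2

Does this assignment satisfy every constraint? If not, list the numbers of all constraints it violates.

Violated: 1, 4, 6.

#1 F = 5 ≠ 4 and G = 14 ≠ 17; both disjuncts false — violated.
#2 B * C = 2 * 2 = 4 — OK.
#3 C^2 + E^2 = 2^2 + 2^2 = 4 + 4 = 8 — OK.
#4 G = 14 is not in {18, 15} — violated.
#5 E = 2 lies in [-2, 6] — OK.
#6 B - G = 2 - 14 = -12, not -11 — violated.
#7 C = 2 lies in [1, 6] — OK.
#8 min(20, 2, 2) = 2 — OK.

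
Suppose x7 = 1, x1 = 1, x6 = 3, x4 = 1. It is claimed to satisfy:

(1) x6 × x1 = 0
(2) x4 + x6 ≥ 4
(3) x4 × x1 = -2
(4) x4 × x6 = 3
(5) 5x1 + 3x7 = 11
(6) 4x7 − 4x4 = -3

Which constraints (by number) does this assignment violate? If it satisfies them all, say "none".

(1) x6 × x1 = 3 × 1 = 3, not 0 — does not hold.
(2) x4 + x6 = 1 + 3 = 4; 4 ≥ 4 — holds.
(3) x4 × x1 = 1 × 1 = 1, not -2 — does not hold.
(4) x4 × x6 = 1 × 3 = 3 — holds.
(5) 5x1 + 3x7 = 5(1) + 3(1) = 8, not 11 — does not hold.
(6) 4x7 − 4x4 = 4(1) − 4(1) = 0, not -3 — does not hold.

Constraints 1, 3, 5, and 6 do not hold.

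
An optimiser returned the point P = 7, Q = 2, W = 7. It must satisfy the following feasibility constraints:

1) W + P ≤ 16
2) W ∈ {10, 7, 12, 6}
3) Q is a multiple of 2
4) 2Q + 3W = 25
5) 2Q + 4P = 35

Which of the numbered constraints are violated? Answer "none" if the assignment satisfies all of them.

1) W + P = 7 + 7 = 14; 14 ≤ 16  true
2) W = 7 is in {10, 7, 12, 6}  true
3) 2 / 2 = 1, so 2 divides 2  true
4) 2Q + 3W = 2(2) + 3(7) = 25  true
5) 2Q + 4P = 2(2) + 4(7) = 32, not 35  false

The assignment fails constraint 5.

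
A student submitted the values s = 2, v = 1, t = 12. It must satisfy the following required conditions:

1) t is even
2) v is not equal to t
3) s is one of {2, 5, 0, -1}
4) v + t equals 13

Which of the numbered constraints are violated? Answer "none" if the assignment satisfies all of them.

All constraints are satisfied.

1) t = 12 is even  ✓
2) v = 1, t = 12; distinct  ✓
3) s = 2 is in {2, 5, 0, -1}  ✓
4) v + t = 1 + 12 = 13  ✓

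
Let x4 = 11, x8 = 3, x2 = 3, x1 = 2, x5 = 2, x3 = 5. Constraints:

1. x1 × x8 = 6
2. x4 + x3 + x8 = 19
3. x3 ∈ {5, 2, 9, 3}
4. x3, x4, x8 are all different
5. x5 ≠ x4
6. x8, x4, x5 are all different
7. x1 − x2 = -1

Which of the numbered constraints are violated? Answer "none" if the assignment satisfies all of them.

1. x1 × x8 = 2 × 3 = 6  ✔
2. x4 + x3 + x8 = 11 + 5 + 3 = 19  ✔
3. x3 = 5 is in {5, 2, 9, 3}  ✔
4. values 5, 11, 3 are pairwise distinct  ✔
5. x5 = 2, x4 = 11; distinct  ✔
6. values 3, 11, 2 are pairwise distinct  ✔
7. x1 − x2 = 2 − 3 = -1  ✔

The assignment satisfies every constraint.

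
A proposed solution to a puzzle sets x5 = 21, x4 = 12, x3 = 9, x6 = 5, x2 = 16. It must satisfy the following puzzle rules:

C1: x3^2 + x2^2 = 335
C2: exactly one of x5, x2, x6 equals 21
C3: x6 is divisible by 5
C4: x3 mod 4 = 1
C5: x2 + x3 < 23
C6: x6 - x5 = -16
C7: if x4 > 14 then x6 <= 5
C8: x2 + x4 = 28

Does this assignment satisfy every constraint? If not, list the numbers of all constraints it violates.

Constraints 1 and 5 do not hold.

C1: x3^2 + x2^2 = 9^2 + 16^2 = 81 + 256 = 337, not 335 — does not hold.
C2: x5=21, x2=16, x6=5; 1 of them equals 21 — holds.
C3: 5 / 5 = 1, so 5 divides 5 — holds.
C4: 9 mod 4 = 1 — holds.
C5: x2 + x3 = 16 + 9 = 25; 25 ≥ 23, bound 23 not met — does not hold.
C6: x6 - x5 = 5 - 21 = -16 — holds.
C7: x4 = 12, not > 14; antecedent false, conditional vacuously true — holds.
C8: x2 + x4 = 16 + 12 = 28 — holds.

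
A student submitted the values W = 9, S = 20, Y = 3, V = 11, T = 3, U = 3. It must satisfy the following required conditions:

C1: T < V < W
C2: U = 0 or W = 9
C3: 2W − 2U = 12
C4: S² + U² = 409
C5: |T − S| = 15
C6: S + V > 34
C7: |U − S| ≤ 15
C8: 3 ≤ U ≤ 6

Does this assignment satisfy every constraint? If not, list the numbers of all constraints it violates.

C1: values 3, 11, 9; V = 11 is not < W = 9  no
C2: U = 3 ≠ 0, but W = 9 = 9 (second disjunct)  yes
C3: 2W − 2U = 2(9) − 2(3) = 12  yes
C4: S² + U² = 20² + 3² = 400 + 9 = 409  yes
C5: |3 − 20| = 17, not 15  no
C6: S + V = 20 + 11 = 31; 31 ≤ 34, bound 34 not met  no
C7: |3 − 20| = 17; 17 > 15, exceeds bound 15  no
C8: U = 3 lies in [3, 6]  yes

Constraints 1, 5, 6, 7 do not hold.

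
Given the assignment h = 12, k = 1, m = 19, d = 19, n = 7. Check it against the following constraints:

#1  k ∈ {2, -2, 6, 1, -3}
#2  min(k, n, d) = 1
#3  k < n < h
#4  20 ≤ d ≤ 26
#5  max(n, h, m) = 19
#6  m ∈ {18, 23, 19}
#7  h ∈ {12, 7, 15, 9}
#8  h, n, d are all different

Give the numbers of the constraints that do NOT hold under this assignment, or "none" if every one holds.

Constraint 4 does not hold.

#1 k = 1 is in {2, -2, 6, 1, -3} — OK.
#2 min(1, 7, 19) = 1 — OK.
#3 values 1 < 7 < 12 — OK.
#4 d = 19 is outside [20, 26] — violated.
#5 max(7, 12, 19) = 19 — OK.
#6 m = 19 is in {18, 23, 19} — OK.
#7 h = 12 is in {12, 7, 15, 9} — OK.
#8 values 12, 7, 19 are pairwise distinct — OK.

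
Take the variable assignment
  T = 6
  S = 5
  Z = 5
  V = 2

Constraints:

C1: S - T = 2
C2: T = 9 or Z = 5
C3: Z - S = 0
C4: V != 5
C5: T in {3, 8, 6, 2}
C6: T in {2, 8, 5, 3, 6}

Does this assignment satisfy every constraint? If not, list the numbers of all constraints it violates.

Constraint 1 is violated.

C1: S - T = 5 - 6 = -1, not 2  ✗
C2: T = 6 ≠ 9, but Z = 5 = 5 (second disjunct)  ✓
C3: Z - S = 5 - 5 = 0  ✓
C4: V = 2, and 2 ≠ 5  ✓
C5: T = 6 is in {3, 8, 6, 2}  ✓
C6: T = 6 is in {2, 8, 5, 3, 6}  ✓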